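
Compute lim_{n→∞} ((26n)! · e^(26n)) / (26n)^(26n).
lim = ∞

Stirling: (26n)! ~ sqrt(2π·26n) · (26n/e)^(26n). Hence
  (26n)! · e^(26n) / (26n)^(26n) ~ sqrt(2π·26n) = sqrt(2π·26) · sqrt(n) → ∞.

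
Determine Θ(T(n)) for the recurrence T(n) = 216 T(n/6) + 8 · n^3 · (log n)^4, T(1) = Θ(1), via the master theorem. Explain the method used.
T(n) = Θ(n^3 · (log n)^5)

Here log_6 216 = 3 and f(n) = 8 · n^3 · (log n)^4 = Θ(n^(log_6 216) · (log n)^4). This is the extended Case 2 of the master theorem (f matches the critical exponent up to log factors), giving T(n) = Θ(n^(log_6 216) · (log n)^(4+1)) = Θ(n^3 · (log n)^5).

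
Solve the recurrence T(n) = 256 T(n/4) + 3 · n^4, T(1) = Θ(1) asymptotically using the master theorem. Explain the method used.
T(n) = Θ(n^4 log n)

log_4 256 = 4, and f(n) = 3 · n^4 = Θ(n^(log_4 256)). This is Case 2 of the master theorem: T(n) = Θ(f(n) · log n) = Θ(n^4 log n).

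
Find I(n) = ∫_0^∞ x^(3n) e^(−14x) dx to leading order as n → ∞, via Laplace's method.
I(n) ~ (sqrt(2π·3n) / 14) · (3n/(14e))^(3n)

Write the integrand as exp(3n ln x − 14x) and set f(x) = 3n ln x − 14x. Then f'(x) = 3n/x − 14 = 0 at x* = 3n/14, and f''(x*) = −3n/x*^2 = −14^2/(3n). Laplace's method (interior maximum) gives
  I(n) ~ e^(f(x*)) · sqrt(2π / |f''(x*)|)
        = exp(3n ln(3n/14) − 3n) · sqrt(2π · 3n / 14^2)
        = (3n/14)^(3n) e^(−3n) · sqrt(2π·3n) / 14
        = (sqrt(2π·3n) / 14) · (3n/(14e))^(3n).
This matches Γ(3n+1)/14^(3n+1) with Stirling applied to Γ.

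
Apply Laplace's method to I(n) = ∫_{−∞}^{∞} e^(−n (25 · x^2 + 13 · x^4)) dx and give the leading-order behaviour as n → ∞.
I(n) ~ sqrt(π/(25n))

φ(x) = 25 · x^2 + 13 · x^4 has its unique global minimum at x* = 0 (since φ'(x) = 50x + 52x^3 = 0 only at x = 0 for real x with both coefficients positive, and φ → ∞ as |x| → ∞). At x* = 0, φ(0) = 0 and φ''(0) = 50. Laplace's method then gives
  I(n) ~ sqrt(2π / (n · φ''(0))) · e^(−n φ(0)) = sqrt(2π / (50n)) = sqrt(π/(25n)).
The 13 · x^4 term contributes only at subleading order (an O(1/n) relative correction).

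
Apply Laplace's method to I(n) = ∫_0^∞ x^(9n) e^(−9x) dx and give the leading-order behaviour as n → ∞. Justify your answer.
I(n) ~ (sqrt(2π·9n) / 9) · (9n/(9e))^(9n)

Write the integrand as exp(9n ln x − 9x) and set f(x) = 9n ln x − 9x. Then f'(x) = 9n/x − 9 = 0 at x* = 9n/9, and f''(x*) = −9n/x*^2 = −9^2/(9n). Laplace's method (interior maximum) gives
  I(n) ~ e^(f(x*)) · sqrt(2π / |f''(x*)|)
        = exp(9n ln(9n/9) − 9n) · sqrt(2π · 9n / 9^2)
        = (9n/9)^(9n) e^(−9n) · sqrt(2π·9n) / 9
        = (sqrt(2π·9n) / 9) · (9n/(9e))^(9n).
This matches Γ(9n+1)/9^(9n+1) with Stirling applied to Γ.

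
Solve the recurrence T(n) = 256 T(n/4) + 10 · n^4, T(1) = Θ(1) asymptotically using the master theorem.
T(n) = Θ(n^4 log n)

log_4 256 = 4, and f(n) = 10 · n^4 = Θ(n^(log_4 256)). This is Case 2 of the master theorem: T(n) = Θ(f(n) · log n) = Θ(n^4 log n).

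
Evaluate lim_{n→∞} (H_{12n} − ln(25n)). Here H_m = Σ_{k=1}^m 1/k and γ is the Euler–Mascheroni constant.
lim = ln(12/25) + γ

By Euler-Maclaurin, H_m = ln m + γ + O(1/m). So
  H_{12n} − ln(25n) = ln(12n) + γ − ln(25n) + O(1/n)
                       = ln(12/25) + γ + O(1/n).
Hence the limit is ln(12/25) + γ.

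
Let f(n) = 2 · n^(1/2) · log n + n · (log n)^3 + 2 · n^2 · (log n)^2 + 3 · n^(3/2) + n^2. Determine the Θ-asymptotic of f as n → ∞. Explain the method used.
f(n) ∈ Θ(n^2 · (log n)^2)

Compare the terms by growth order. For large n, n^a · (log n)^b dominates n^a' · (log n)^b' iff a > a', or (a = a' and b > b'). Ranking the 5 terms shows the dominant one is 2 · n^2 · (log n)^2. Hence f(n) ∈ Θ(n^2 · (log n)^2).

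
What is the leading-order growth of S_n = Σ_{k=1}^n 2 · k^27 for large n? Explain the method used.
S_n ~ n^28 / 14

By integral comparison (Euler-Maclaurin), Σ_{k=1}^n 2 · k^27 = 2 · ∫_0^n x^27 dx + O(n^27) = 2 · n^28/28 = n^28 / 14 + O(n^27). (Equivalently, Faulhaber's formula gives the same leading term.)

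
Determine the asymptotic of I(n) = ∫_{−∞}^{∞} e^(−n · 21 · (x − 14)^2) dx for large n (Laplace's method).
I(n) = sqrt(π/(21n))

Here φ(x) = 21 · (x − 14)^2 has its unique minimum at x* = 14 with φ(x*) = 0 and φ''(x*) = 42. Laplace's method gives
  I(n) ~ e^(−n φ(x*)) · sqrt(2π / (n · φ''(x*))) = sqrt(2π / (42n)) = sqrt(π/(21n)).
This is exact: substituting u = (x − 14)·sqrt(21n) gives I(n) = (1/sqrt(21n)) ∫_{−∞}^{∞} e^(−u^2) du = sqrt(π/(21n)).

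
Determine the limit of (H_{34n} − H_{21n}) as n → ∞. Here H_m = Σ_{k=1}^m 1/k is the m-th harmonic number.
lim = ln(34/21)

Euler-Maclaurin gives H_m = ln m + γ + 1/(2m) + O(1/m^2). The γ and O(1/m) terms cancel in the difference:
  H_{34n} − H_{21n} = ln(34n) − ln(21n) + O(1/n) = ln(34/21) + O(1/n).
Hence the limit is ln(34/21).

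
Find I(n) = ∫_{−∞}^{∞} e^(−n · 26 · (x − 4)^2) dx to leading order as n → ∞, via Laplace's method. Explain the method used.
I(n) = sqrt(π/(26n))

Here φ(x) = 26 · (x − 4)^2 has its unique minimum at x* = 4 with φ(x*) = 0 and φ''(x*) = 52. Laplace's method gives
  I(n) ~ e^(−n φ(x*)) · sqrt(2π / (n · φ''(x*))) = sqrt(2π / (52n)) = sqrt(π/(26n)).
This is exact: substituting u = (x − 4)·sqrt(26n) gives I(n) = (1/sqrt(26n)) ∫_{−∞}^{∞} e^(−u^2) du = sqrt(π/(26n)).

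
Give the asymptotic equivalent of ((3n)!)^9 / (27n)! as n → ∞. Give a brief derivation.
((3n)!)^9/(27n)! ~ ((2π·3n)^(8/2) / 3) · 9^(−9·3n)  →  0

Write N = 3n. Stirling: N! ~ sqrt(2π N)(N/e)^N and (9N)! ~ sqrt(2π·9N)·(9N/e)^(9N).
  (N!)^9/(9N)! ~ (2π N)^(9/2) (N/e)^(9N) / [sqrt(2π·9N) (9N/e)^(9N)]
     = (2π N)^(9/2) / sqrt(2π·9N) · (N/(9N))^(9N)
     = (2π N)^((9−1)/2) / 3 · 9^(−9N).
Since 9^9 > 1, the factor 9^(−9N) decays exponentially, so the ratio → 0. Substituting N = 3n gives the stated form.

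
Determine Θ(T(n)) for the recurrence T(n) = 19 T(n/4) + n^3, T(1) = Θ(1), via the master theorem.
T(n) = Θ(n^3)

log_4 19 ≈ 2.124. f(n) = n^3 dominates n^(log_4 19) since 3 > 2.124, and the regularity condition a·f(n/b) = 19·(n/4)^3 = (19/64)·n^3 ≤ c·f(n) holds with c = 19/64 ≈ 0.297 < 1. So this is Case 3: T(n) = Θ(f(n)) = Θ(n^3).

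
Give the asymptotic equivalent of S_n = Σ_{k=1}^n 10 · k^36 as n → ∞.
S_n ~ 10 · n^37 / 37

By integral comparison (Euler-Maclaurin), Σ_{k=1}^n 10 · k^36 = 10 · ∫_0^n x^36 dx + O(n^36) = 10 · n^37/37 + O(n^36). (Equivalently, Faulhaber's formula gives the same leading term.)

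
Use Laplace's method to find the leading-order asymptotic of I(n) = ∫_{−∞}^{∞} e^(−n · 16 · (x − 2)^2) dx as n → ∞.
I(n) = sqrt(π/(16n))

Here φ(x) = 16 · (x − 2)^2 has its unique minimum at x* = 2 with φ(x*) = 0 and φ''(x*) = 32. Laplace's method gives
  I(n) ~ e^(−n φ(x*)) · sqrt(2π / (n · φ''(x*))) = sqrt(2π / (32n)) = sqrt(π/(16n)).
This is exact: substituting u = (x − 2)·sqrt(16n) gives I(n) = (1/sqrt(16n)) ∫_{−∞}^{∞} e^(−u^2) du = sqrt(π/(16n)).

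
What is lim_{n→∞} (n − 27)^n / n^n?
lim = e^(−27)

Rewrite as (1 − 27/n)^(n). By the standard limit (1 + x/n)^n → e^x, we have (1 − 27/n)^n → e^(−27), and raising to the 1st power gives e^(−27).
More precisely, ln[(1 − 27/n)^(n)] = n · ln(1 − 27/n) = n · (-27/n + O(1/n^2)) = -27 + O(1/n) → -27.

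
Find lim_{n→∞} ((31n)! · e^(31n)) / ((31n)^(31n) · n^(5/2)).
lim = 0

Stirling: (31n)! ~ sqrt(2π·31n) · (31n/e)^(31n). Hence
  (31n)! · e^(31n) / (31n)^(31n) ~ sqrt(2π·31n).
Dividing by n^(5/2): sqrt(2π·31n) / n^(5/2) = sqrt(2π·31) · n^((1−5)/2), so the expression behaves like sqrt(2π·31) · n^((1−5)/2) → 0.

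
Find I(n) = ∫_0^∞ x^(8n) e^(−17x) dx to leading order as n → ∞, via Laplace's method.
I(n) ~ (sqrt(2π·8n) / 17) · (8n/(17e))^(8n)

Write the integrand as exp(8n ln x − 17x) and set f(x) = 8n ln x − 17x. Then f'(x) = 8n/x − 17 = 0 at x* = 8n/17, and f''(x*) = −8n/x*^2 = −17^2/(8n). Laplace's method (interior maximum) gives
  I(n) ~ e^(f(x*)) · sqrt(2π / |f''(x*)|)
        = exp(8n ln(8n/17) − 8n) · sqrt(2π · 8n / 17^2)
        = (8n/17)^(8n) e^(−8n) · sqrt(2π·8n) / 17
        = (sqrt(2π·8n) / 17) · (8n/(17e))^(8n).
This matches Γ(8n+1)/17^(8n+1) with Stirling applied to Γ.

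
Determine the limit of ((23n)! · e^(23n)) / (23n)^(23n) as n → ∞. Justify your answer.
lim = ∞

Stirling: (23n)! ~ sqrt(2π·23n) · (23n/e)^(23n). Hence
  (23n)! · e^(23n) / (23n)^(23n) ~ sqrt(2π·23n) = sqrt(2π·23) · sqrt(n) → ∞.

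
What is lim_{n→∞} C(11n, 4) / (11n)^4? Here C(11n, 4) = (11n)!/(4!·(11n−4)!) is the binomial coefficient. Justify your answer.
lim = 1/4! = 1/24

With N = 11n → ∞: C(N, 4) / N^4 = [N(N−1)…(N−3)] / (4! · N^4) = (1/4!) · 1 · (1 − 1/(11n)) · (1 − 2/(11n)) · (1 − 3/(11n)). Each factor → 1 as N → ∞, so the limit is 1/4! = 1/24.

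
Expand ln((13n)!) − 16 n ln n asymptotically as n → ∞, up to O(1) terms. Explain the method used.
ln((13n)!) − 16 n ln n = −3 n ln n + 13(ln 13 − 1) n + (1/2) ln(2π·13n) + O(1/n)

Stirling: ln((13n)!) = 13n ln(13n) − 13n + (1/2) ln(2π·13n) + O(1/n).
Expand 13n ln(13n) = 13n (ln n + ln 13) = 13n ln n + 13n ln 13.
Subtract 16n ln n: leading term is (13 − 16) n ln n = −3 n ln n. The next term is 13n ln 13 − 13n = 13(ln 13 − 1) n. Then the (1/2) ln(2π·13n) correction.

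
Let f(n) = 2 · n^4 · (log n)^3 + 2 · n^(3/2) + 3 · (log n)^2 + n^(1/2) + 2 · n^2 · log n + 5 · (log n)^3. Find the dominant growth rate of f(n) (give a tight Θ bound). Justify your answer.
f(n) ∈ Θ(n^4 · (log n)^3)

Compare the terms by growth order. For large n, n^a · (log n)^b dominates n^a' · (log n)^b' iff a > a', or (a = a' and b > b'). Ranking the 6 terms shows the dominant one is 2 · n^4 · (log n)^3. Hence f(n) ∈ Θ(n^4 · (log n)^3).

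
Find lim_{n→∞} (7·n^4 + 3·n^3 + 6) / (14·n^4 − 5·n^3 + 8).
lim = 7/14 = 1/2

For large n the leading n^4 terms dominate both numerator and denominator. Dividing top and bottom by n^4, every other term tends to 0, leaving 7/14 = 1/2.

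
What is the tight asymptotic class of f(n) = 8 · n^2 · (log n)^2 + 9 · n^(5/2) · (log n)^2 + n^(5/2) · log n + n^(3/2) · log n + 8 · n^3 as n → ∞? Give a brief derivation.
f(n) ∈ Θ(n^3)

Compare the terms by growth order. For large n, n^a · (log n)^b dominates n^a' · (log n)^b' iff a > a', or (a = a' and b > b'). Ranking the 5 terms shows the dominant one is 8 · n^3. Hence f(n) ∈ Θ(n^3).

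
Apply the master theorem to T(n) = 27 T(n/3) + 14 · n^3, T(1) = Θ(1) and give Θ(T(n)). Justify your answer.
T(n) = Θ(n^3 log n)

log_3 27 = 3, and f(n) = 14 · n^3 = Θ(n^(log_3 27)). This is Case 2 of the master theorem: T(n) = Θ(f(n) · log n) = Θ(n^3 log n).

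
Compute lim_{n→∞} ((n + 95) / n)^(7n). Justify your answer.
lim = e^665

Rewrite as (1 + 95/n)^(7n). By the standard limit (1 + x/n)^n → e^x, we have (1 + 95/n)^n → e^95, and raising to the 7th power gives e^665.
More precisely, ln[(1 + 95/n)^(7n)] = 7n · ln(1 + 95/n) = 7n · (95/n + O(1/n^2)) = 665 + O(1/n) → 665.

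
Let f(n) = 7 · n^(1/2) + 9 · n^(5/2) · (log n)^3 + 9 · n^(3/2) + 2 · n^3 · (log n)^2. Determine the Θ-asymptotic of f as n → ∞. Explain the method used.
f(n) ∈ Θ(n^3 · (log n)^2)

Compare the terms by growth order. For large n, n^a · (log n)^b dominates n^a' · (log n)^b' iff a > a', or (a = a' and b > b'). Ranking the 4 terms shows the dominant one is 2 · n^3 · (log n)^2. Hence f(n) ∈ Θ(n^3 · (log n)^2).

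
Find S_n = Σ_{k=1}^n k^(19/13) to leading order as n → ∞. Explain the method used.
S_n ~ (13/32) · n^(32/13)

Integral comparison: Σ_{k=1}^n k^(19/13) = ∫_0^n x^(19/13) dx + O(n^(19/13)). The integral is n^(1 + 19/13) / (1 + 19/13) = n^((19+13)/13) / ((19+13)/13) = (13/32) · n^(32/13).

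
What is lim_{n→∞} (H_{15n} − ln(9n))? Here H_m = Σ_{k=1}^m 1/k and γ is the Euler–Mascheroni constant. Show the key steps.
lim = ln(5/3) + γ

By Euler-Maclaurin, H_m = ln m + γ + O(1/m). So
  H_{15n} − ln(9n) = ln(15n) + γ − ln(9n) + O(1/n)
                       = ln(15/9) + γ + O(1/n).
Hence the limit is ln(15/9) + γ (= ln(5/3)).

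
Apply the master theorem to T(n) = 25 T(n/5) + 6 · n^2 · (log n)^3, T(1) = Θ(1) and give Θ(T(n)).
T(n) = Θ(n^2 · (log n)^4)

Here log_5 25 = 2 and f(n) = 6 · n^2 · (log n)^3 = Θ(n^(log_5 25) · (log n)^3). This is the extended Case 2 of the master theorem (f matches the critical exponent up to log factors), giving T(n) = Θ(n^(log_5 25) · (log n)^(3+1)) = Θ(n^2 · (log n)^4).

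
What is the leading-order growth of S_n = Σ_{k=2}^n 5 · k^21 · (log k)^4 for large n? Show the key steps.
S_n ~ 5 · n^22 · (log n)^4 / 22

By integral comparison, S_n = ∫_1^n 5 · x^21 · (log x)^4 dx + O(n^21 · (log n)^4). For the integral, the leading term of ∫_1^n x^21 (log x)^4 dx is n^22/22 · (log n)^4 (by repeated integration by parts; each step lowers the log-exponent and produces a relatively O(1/log n) correction). Hence S_n ~ 5 · n^22 · (log n)^4 / 22.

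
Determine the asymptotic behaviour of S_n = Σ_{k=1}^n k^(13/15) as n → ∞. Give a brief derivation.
S_n ~ (15/28) · n^(28/15)

Integral comparison: Σ_{k=1}^n k^(13/15) = ∫_0^n x^(13/15) dx + O(n^(13/15)). The integral is n^(1 + 13/15) / (1 + 13/15) = n^((13+15)/15) / ((13+15)/15) = (15/28) · n^(28/15).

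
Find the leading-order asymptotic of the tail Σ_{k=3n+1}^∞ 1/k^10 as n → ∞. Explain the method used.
Σ_{k>3n} 1/k^10 ~ 1/(9 · (3n)^9)

Compare to the integral: ∫_{3n}^∞ x^(−10) dx = [−x^(−9)/9]_{3n}^∞ = 1/((10−1)·(3n)^9). Euler-Maclaurin then gives
  Σ_{k>3n} 1/k^10 = ∫_{3n}^∞ dx/x^10 − 1/(2·(3n)^10) + O(1/(3n)^11).
(Equivalently this is ζ(10) − Σ_{k≤3n} 1/k^10.)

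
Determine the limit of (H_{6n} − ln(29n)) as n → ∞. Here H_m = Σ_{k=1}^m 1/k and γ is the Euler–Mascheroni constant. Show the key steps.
lim = ln(6/29) + γ

By Euler-Maclaurin, H_m = ln m + γ + O(1/m). So
  H_{6n} − ln(29n) = ln(6n) + γ − ln(29n) + O(1/n)
                       = ln(6/29) + γ + O(1/n).
Hence the limit is ln(6/29) + γ.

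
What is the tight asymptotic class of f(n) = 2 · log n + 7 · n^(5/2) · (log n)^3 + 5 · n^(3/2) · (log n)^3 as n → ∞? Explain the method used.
f(n) ∈ Θ(n^(5/2) · (log n)^3)

Compare the terms by growth order. For large n, n^a · (log n)^b dominates n^a' · (log n)^b' iff a > a', or (a = a' and b > b'). Ranking the 3 terms shows the dominant one is 7 · n^(5/2) · (log n)^3. Hence f(n) ∈ Θ(n^(5/2) · (log n)^3).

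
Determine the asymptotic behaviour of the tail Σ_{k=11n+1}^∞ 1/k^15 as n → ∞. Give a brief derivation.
Σ_{k>11n} 1/k^15 ~ 1/(14 · (11n)^14)

Compare to the integral: ∫_{11n}^∞ x^(−15) dx = [−x^(−14)/14]_{11n}^∞ = 1/((15−1)·(11n)^14). Euler-Maclaurin then gives
  Σ_{k>11n} 1/k^15 = ∫_{11n}^∞ dx/x^15 − 1/(2·(11n)^15) + O(1/(11n)^16).
(Equivalently this is ζ(15) − Σ_{k≤11n} 1/k^15.)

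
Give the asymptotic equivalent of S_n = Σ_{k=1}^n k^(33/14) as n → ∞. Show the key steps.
S_n ~ (14/47) · n^(47/14)

Integral comparison: Σ_{k=1}^n k^(33/14) = ∫_0^n x^(33/14) dx + O(n^(33/14)). The integral is n^(1 + 33/14) / (1 + 33/14) = n^((33+14)/14) / ((33+14)/14) = (14/47) · n^(47/14).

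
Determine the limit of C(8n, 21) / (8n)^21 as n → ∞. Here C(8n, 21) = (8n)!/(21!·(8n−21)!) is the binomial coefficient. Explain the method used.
lim = 1/21! = 1/51090942171709440000

With N = 8n → ∞: C(N, 21) / N^21 = [N(N−1)…(N−20)] / (21! · N^21) = (1/21!) · 1 · (1 − 1/(8n)) · … · (1 − 20/(8n)). Each factor → 1 as N → ∞, so the limit is 1/21! = 1/51090942171709440000.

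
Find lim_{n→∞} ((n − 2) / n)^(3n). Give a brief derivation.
lim = e^(−6)

Rewrite as (1 − 2/n)^(3n). By the standard limit (1 + x/n)^n → e^x, we have (1 − 2/n)^n → e^(−2), and raising to the 3rd power gives e^(−6).
More precisely, ln[(1 − 2/n)^(3n)] = 3n · ln(1 − 2/n) = 3n · (-2/n + O(1/n^2)) = -6 + O(1/n) → -6.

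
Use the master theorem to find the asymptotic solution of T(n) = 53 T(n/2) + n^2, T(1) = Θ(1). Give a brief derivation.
T(n) = Θ(n^(log_2 53))

Master theorem: compare f(n) = n^2 to n^(log_2 53) where log_2 53 ≈ 5.728. Since 2 < log_2 53, we have f(n) = O(n^(log_2 53 − ε)) for some ε > 0 — Case 1. Hence T(n) = Θ(n^(log_2 53)).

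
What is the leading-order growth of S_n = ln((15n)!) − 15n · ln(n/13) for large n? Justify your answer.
S_n ~ 15n · (ln 195 − 1) + O(ln n)

Stirling: ln((15n)!) = 15n ln(15n) − 15n + O(ln n).
  S_n = 15n ln(15n) − 15n − 15n ln(n/13) + O(ln n)
      = 15n ln(15n) − 15n ln n + 15n ln 13 − 15n + O(ln n)
      = 15n ln 15 + 15n ln 13 − 15n + O(ln n)
      = 15n (ln 195 − 1) + O(ln n).
Numerically ln(195) − 1 ≈ 4.2730.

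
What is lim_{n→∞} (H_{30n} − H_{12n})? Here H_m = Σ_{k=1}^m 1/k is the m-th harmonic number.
lim = ln(30/12) = ln(5/2)

Euler-Maclaurin gives H_m = ln m + γ + 1/(2m) + O(1/m^2). The γ and O(1/m) terms cancel in the difference:
  H_{30n} − H_{12n} = ln(30n) − ln(12n) + O(1/n) = ln(30/12) + O(1/n).
Hence the limit is ln(30/12) = ln(5/2).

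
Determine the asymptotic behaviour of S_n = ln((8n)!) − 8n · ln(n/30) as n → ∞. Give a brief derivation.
S_n ~ 8n · (ln 240 − 1) + O(ln n)

Stirling: ln((8n)!) = 8n ln(8n) − 8n + O(ln n).
  S_n = 8n ln(8n) − 8n − 8n ln(n/30) + O(ln n)
      = 8n ln(8n) − 8n ln n + 8n ln 30 − 8n + O(ln n)
      = 8n ln 8 + 8n ln 30 − 8n + O(ln n)
      = 8n (ln 240 − 1) + O(ln n).
Numerically ln(240) − 1 ≈ 4.4806.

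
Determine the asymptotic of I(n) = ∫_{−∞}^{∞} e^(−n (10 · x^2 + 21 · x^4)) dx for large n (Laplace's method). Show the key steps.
I(n) ~ sqrt(π/(10n))

φ(x) = 10 · x^2 + 21 · x^4 has its unique global minimum at x* = 0 (since φ'(x) = 20x + 84x^3 = 0 only at x = 0 for real x with both coefficients positive, and φ → ∞ as |x| → ∞). At x* = 0, φ(0) = 0 and φ''(0) = 20. Laplace's method then gives
  I(n) ~ sqrt(2π / (n · φ''(0))) · e^(−n φ(0)) = sqrt(2π / (20n)) = sqrt(π/(10n)).
The 21 · x^4 term contributes only at subleading order (an O(1/n) relative correction).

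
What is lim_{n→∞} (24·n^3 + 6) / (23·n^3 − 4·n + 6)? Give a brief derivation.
lim = 24/23

For large n the leading n^3 terms dominate both numerator and denominator. Dividing top and bottom by n^3, every other term tends to 0, leaving 24/23.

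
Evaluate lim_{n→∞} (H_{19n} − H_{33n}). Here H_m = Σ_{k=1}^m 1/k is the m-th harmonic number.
lim = ln(19/33)

Euler-Maclaurin gives H_m = ln m + γ + 1/(2m) + O(1/m^2). The γ and O(1/m) terms cancel in the difference:
  H_{19n} − H_{33n} = ln(19n) − ln(33n) + O(1/n) = ln(19/33) + O(1/n).
Hence the limit is ln(19/33).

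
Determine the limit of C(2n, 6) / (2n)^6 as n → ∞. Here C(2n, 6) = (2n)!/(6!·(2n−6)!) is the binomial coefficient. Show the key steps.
lim = 1/6! = 1/720

With N = 2n → ∞: C(N, 6) / N^6 = [N(N−1)…(N−5)] / (6! · N^6) = (1/6!) · 1 · (1 − 1/(2n)) · … · (1 − 5/(2n)). Each factor → 1 as N → ∞, so the limit is 1/6! = 1/720.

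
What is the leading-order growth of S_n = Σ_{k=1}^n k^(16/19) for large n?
S_n ~ (19/35) · n^(35/19)

Integral comparison: Σ_{k=1}^n k^(16/19) = ∫_0^n x^(16/19) dx + O(n^(16/19)). The integral is n^(1 + 16/19) / (1 + 16/19) = n^((16+19)/19) / ((16+19)/19) = (19/35) · n^(35/19).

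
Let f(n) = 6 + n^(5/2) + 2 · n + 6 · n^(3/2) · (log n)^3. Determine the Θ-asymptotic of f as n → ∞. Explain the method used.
f(n) ∈ Θ(n^(5/2))

Compare the terms by growth order. For large n, n^a · (log n)^b dominates n^a' · (log n)^b' iff a > a', or (a = a' and b > b'). Ranking the 4 terms shows the dominant one is n^(5/2). Hence f(n) ∈ Θ(n^(5/2)).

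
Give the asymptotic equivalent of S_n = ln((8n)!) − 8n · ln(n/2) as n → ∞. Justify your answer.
S_n ~ 8n · (ln 16 − 1) + O(ln n)

Stirling: ln((8n)!) = 8n ln(8n) − 8n + O(ln n).
  S_n = 8n ln(8n) − 8n − 8n ln(n/2) + O(ln n)
      = 8n ln(8n) − 8n ln n + 8n ln 2 − 8n + O(ln n)
      = 8n ln 8 + 8n ln 2 − 8n + O(ln n)
      = 8n (ln 16 − 1) + O(ln n).
Numerically ln(16) − 1 ≈ 1.7726.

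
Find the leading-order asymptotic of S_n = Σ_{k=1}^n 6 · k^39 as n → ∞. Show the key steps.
S_n ~ 3 · n^40 / 20

By integral comparison (Euler-Maclaurin), Σ_{k=1}^n 6 · k^39 = 6 · ∫_0^n x^39 dx + O(n^39) = 6 · n^40/40 = 3 · n^40 / 20 + O(n^39). (Equivalently, Faulhaber's formula gives the same leading term.)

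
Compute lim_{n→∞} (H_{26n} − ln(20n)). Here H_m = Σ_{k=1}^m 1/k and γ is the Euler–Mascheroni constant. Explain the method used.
lim = ln(13/10) + γ

By Euler-Maclaurin, H_m = ln m + γ + O(1/m). So
  H_{26n} − ln(20n) = ln(26n) + γ − ln(20n) + O(1/n)
                       = ln(26/20) + γ + O(1/n).
Hence the limit is ln(26/20) + γ (= ln(13/10)).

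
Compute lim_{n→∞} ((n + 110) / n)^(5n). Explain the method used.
lim = e^550

Rewrite as (1 + 110/n)^(5n). By the standard limit (1 + x/n)^n → e^x, we have (1 + 110/n)^n → e^110, and raising to the 5th power gives e^550.
More precisely, ln[(1 + 110/n)^(5n)] = 5n · ln(1 + 110/n) = 5n · (110/n + O(1/n^2)) = 550 + O(1/n) → 550.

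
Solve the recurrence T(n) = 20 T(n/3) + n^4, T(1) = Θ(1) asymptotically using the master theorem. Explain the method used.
T(n) = Θ(n^4)

log_3 20 ≈ 2.727. f(n) = n^4 dominates n^(log_3 20) since 4 > 2.727, and the regularity condition a·f(n/b) = 20·(n/3)^4 = (20/81)·n^4 ≤ c·f(n) holds with c = 20/81 ≈ 0.247 < 1. So this is Case 3: T(n) = Θ(f(n)) = Θ(n^4).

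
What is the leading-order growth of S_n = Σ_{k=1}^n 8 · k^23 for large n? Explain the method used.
S_n ~ n^24 / 3

By integral comparison (Euler-Maclaurin), Σ_{k=1}^n 8 · k^23 = 8 · ∫_0^n x^23 dx + O(n^23) = 8 · n^24/24 = n^24 / 3 + O(n^23). (Equivalently, Faulhaber's formula gives the same leading term.)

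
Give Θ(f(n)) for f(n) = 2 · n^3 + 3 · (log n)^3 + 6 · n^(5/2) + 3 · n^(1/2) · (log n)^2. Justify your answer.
f(n) ∈ Θ(n^3)

Compare the terms by growth order. For large n, n^a · (log n)^b dominates n^a' · (log n)^b' iff a > a', or (a = a' and b > b'). Ranking the 4 terms shows the dominant one is 2 · n^3. Hence f(n) ∈ Θ(n^3).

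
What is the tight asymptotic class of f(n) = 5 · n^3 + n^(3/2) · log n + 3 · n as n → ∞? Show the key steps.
f(n) ∈ Θ(n^3)

Compare the terms by growth order. For large n, n^a · (log n)^b dominates n^a' · (log n)^b' iff a > a', or (a = a' and b > b'). Ranking the 3 terms shows the dominant one is 5 · n^3. Hence f(n) ∈ Θ(n^3).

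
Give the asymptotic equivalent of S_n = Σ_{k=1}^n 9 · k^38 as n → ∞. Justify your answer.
S_n ~ 3 · n^39 / 13

By integral comparison (Euler-Maclaurin), Σ_{k=1}^n 9 · k^38 = 9 · ∫_0^n x^38 dx + O(n^38) = 9 · n^39/39 = 3 · n^39 / 13 + O(n^38). (Equivalently, Faulhaber's formula gives the same leading term.)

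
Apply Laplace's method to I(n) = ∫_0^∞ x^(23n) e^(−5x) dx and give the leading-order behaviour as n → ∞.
I(n) ~ (sqrt(2π·23n) / 5) · (23n/(5e))^(23n)

Write the integrand as exp(23n ln x − 5x) and set f(x) = 23n ln x − 5x. Then f'(x) = 23n/x − 5 = 0 at x* = 23n/5, and f''(x*) = −23n/x*^2 = −5^2/(23n). Laplace's method (interior maximum) gives
  I(n) ~ e^(f(x*)) · sqrt(2π / |f''(x*)|)
        = exp(23n ln(23n/5) − 23n) · sqrt(2π · 23n / 5^2)
        = (23n/5)^(23n) e^(−23n) · sqrt(2π·23n) / 5
        = (sqrt(2π·23n) / 5) · (23n/(5e))^(23n).
This matches Γ(23n+1)/5^(23n+1) with Stirling applied to Γ.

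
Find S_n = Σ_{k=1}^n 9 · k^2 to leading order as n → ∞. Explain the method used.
S_n ~ 3 · n^3

By integral comparison (Euler-Maclaurin), Σ_{k=1}^n 9 · k^2 = 9 · ∫_0^n x^2 dx + O(n^2) = 9 · n^3/3 = 3 · n^3 + O(n^2). (Equivalently, Faulhaber's formula gives the same leading term.)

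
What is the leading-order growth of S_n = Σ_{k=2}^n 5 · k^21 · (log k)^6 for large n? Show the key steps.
S_n ~ 5 · n^22 · (log n)^6 / 22

By integral comparison, S_n = ∫_1^n 5 · x^21 · (log x)^6 dx + O(n^21 · (log n)^6). For the integral, the leading term of ∫_1^n x^21 (log x)^6 dx is n^22/22 · (log n)^6 (by repeated integration by parts; each step lowers the log-exponent and produces a relatively O(1/log n) correction). Hence S_n ~ 5 · n^22 · (log n)^6 / 22.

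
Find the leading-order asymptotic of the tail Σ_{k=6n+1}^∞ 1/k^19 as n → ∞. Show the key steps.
Σ_{k>6n} 1/k^19 ~ 1/(18 · (6n)^18)

Compare to the integral: ∫_{6n}^∞ x^(−19) dx = [−x^(−18)/18]_{6n}^∞ = 1/((19−1)·(6n)^18). Euler-Maclaurin then gives
  Σ_{k>6n} 1/k^19 = ∫_{6n}^∞ dx/x^19 − 1/(2·(6n)^19) + O(1/(6n)^20).
(Equivalently this is ζ(19) − Σ_{k≤6n} 1/k^19.)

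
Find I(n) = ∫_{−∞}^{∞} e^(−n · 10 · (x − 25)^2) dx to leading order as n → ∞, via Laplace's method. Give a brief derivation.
I(n) = sqrt(π/(10n))

Here φ(x) = 10 · (x − 25)^2 has its unique minimum at x* = 25 with φ(x*) = 0 and φ''(x*) = 20. Laplace's method gives
  I(n) ~ e^(−n φ(x*)) · sqrt(2π / (n · φ''(x*))) = sqrt(2π / (20n)) = sqrt(π/(10n)).
This is exact: substituting u = (x − 25)·sqrt(10n) gives I(n) = (1/sqrt(10n)) ∫_{−∞}^{∞} e^(−u^2) du = sqrt(π/(10n)).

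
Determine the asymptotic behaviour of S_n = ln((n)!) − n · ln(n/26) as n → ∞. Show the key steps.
S_n ~ n · (ln 26 − 1) + O(ln n)

Stirling: ln((n)!) = n ln(n) − n + O(ln n).
  S_n = n ln(n) − n − n ln(n/26) + O(ln n)
      = n ln(n) − n ln n + n ln 26 − n + O(ln n)
      = n ln 26 − n + O(ln n)
      = n (ln 26 − 1) + O(ln n).
Numerically ln(26) − 1 ≈ 2.2581.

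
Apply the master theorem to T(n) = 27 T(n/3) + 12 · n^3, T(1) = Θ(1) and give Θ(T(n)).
T(n) = Θ(n^3 log n)

log_3 27 = 3, and f(n) = 12 · n^3 = Θ(n^(log_3 27)). This is Case 2 of the master theorem: T(n) = Θ(f(n) · log n) = Θ(n^3 log n).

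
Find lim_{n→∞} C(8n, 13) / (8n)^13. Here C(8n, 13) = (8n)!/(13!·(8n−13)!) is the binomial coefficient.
lim = 1/13! = 1/6227020800

With N = 8n → ∞: C(N, 13) / N^13 = [N(N−1)…(N−12)] / (13! · N^13) = (1/13!) · 1 · (1 − 1/(8n)) · … · (1 − 12/(8n)). Each factor → 1 as N → ∞, so the limit is 1/13! = 1/6227020800.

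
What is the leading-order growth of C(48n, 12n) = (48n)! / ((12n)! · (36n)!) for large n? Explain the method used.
C(48n, 12n) ~ (256/27)^(12n) · sqrt(2/(3π·12n))

Write N = 12n. Apply Stirling to each factorial:
  (4N)! ~ sqrt(2π·4N) · (4N/e)^(4N),
  N! ~ sqrt(2π N) · (N/e)^N,
  (3N)! ~ sqrt(2π·3N) · (3N/e)^(3N).
The exponential factors combine to (4N)^(4N) / (N^N · (3N)^(3N)) = 4^(4N)/3^(3N) = (4^4/3^3)^N = (256/27)^N.
The square-root prefactors combine to sqrt(2π·4N) / (sqrt(2π N)·sqrt(2π·3N)) = sqrt(4 / (2π·3·N)) = sqrt(2/(3π·12n)).
Substituting N = 12n: C(48n, 12n) ~ (256/27)^(12n) · sqrt(2/(3π·12n)).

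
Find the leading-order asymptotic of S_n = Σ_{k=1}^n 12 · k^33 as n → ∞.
S_n ~ 6 · n^34 / 17

By integral comparison (Euler-Maclaurin), Σ_{k=1}^n 12 · k^33 = 12 · ∫_0^n x^33 dx + O(n^33) = 12 · n^34/34 = 6 · n^34 / 17 + O(n^33). (Equivalently, Faulhaber's formula gives the same leading term.)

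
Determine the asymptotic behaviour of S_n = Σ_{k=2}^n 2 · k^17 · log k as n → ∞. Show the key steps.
S_n ~ n^18 log n / 9 − n^18 / 162

By integral comparison, S_n = ∫_1^n 2 · x^17 · log x dx + O(n^17 · log n). For the integral, ∫ x^17 log x dx = n^18 log n / 18 − n^18/324 (integration by parts). Hence S_n ~ n^18 log n / 9 − n^18 / 162.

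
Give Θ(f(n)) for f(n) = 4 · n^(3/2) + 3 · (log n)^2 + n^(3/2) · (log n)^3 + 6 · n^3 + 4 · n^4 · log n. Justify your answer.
f(n) ∈ Θ(n^4 · log n)

Compare the terms by growth order. For large n, n^a · (log n)^b dominates n^a' · (log n)^b' iff a > a', or (a = a' and b > b'). Ranking the 5 terms shows the dominant one is 4 · n^4 · log n. Hence f(n) ∈ Θ(n^4 · log n).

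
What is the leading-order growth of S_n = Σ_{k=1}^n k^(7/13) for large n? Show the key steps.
S_n ~ (13/20) · n^(20/13)

Integral comparison: Σ_{k=1}^n k^(7/13) = ∫_0^n x^(7/13) dx + O(n^(7/13)). The integral is n^(1 + 7/13) / (1 + 7/13) = n^((7+13)/13) / ((7+13)/13) = (13/20) · n^(20/13).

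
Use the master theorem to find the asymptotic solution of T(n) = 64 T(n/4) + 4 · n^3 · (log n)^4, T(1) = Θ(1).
T(n) = Θ(n^3 · (log n)^5)

Here log_4 64 = 3 and f(n) = 4 · n^3 · (log n)^4 = Θ(n^(log_4 64) · (log n)^4). This is the extended Case 2 of the master theorem (f matches the critical exponent up to log factors), giving T(n) = Θ(n^(log_4 64) · (log n)^(4+1)) = Θ(n^3 · (log n)^5).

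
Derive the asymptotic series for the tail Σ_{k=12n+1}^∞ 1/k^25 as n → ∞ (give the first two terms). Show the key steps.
Σ_{k>12n} 1/k^25 = 1/(24 · (12n)^24) − 1/(2 · (12n)^25) + O(1/(12n)^26)

Compare to the integral: ∫_{12n}^∞ x^(−25) dx = [−x^(−24)/24]_{12n}^∞ = 1/((25−1)·(12n)^24). The Euler-Maclaurin correction adds −f(12n)/2 = −1/(2·(12n)^25). Euler-Maclaurin then gives
  Σ_{k>12n} 1/k^25 = ∫_{12n}^∞ dx/x^25 − 1/(2·(12n)^25) + O(1/(12n)^26).
(Equivalently this is ζ(25) − Σ_{k≤12n} 1/k^25.)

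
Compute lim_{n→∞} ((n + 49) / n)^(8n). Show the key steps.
lim = e^392

Rewrite as (1 + 49/n)^(8n). By the standard limit (1 + x/n)^n → e^x, we have (1 + 49/n)^n → e^49, and raising to the 8th power gives e^392.
More precisely, ln[(1 + 49/n)^(8n)] = 8n · ln(1 + 49/n) = 8n · (49/n + O(1/n^2)) = 392 + O(1/n) → 392.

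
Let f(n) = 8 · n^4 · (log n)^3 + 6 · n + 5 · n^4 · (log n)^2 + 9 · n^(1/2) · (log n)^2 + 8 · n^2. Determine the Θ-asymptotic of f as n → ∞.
f(n) ∈ Θ(n^4 · (log n)^3)

Compare the terms by growth order. For large n, n^a · (log n)^b dominates n^a' · (log n)^b' iff a > a', or (a = a' and b > b'). Ranking the 5 terms shows the dominant one is 8 · n^4 · (log n)^3. Hence f(n) ∈ Θ(n^4 · (log n)^3).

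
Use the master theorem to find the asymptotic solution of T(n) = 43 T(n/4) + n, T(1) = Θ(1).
T(n) = Θ(n^(log_4 43))

Master theorem: compare f(n) = n to n^(log_4 43) where log_4 43 ≈ 2.713. Since 1 < log_4 43, we have f(n) = O(n^(log_4 43 − ε)) for some ε > 0 — Case 1. Hence T(n) = Θ(n^(log_4 43)).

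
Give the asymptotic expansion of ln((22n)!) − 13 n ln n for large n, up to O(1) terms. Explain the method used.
ln((22n)!) − 13 n ln n = 9 n ln n + 22(ln 22 − 1) n + (1/2) ln(2π·22n) + O(1/n)

Stirling: ln((22n)!) = 22n ln(22n) − 22n + (1/2) ln(2π·22n) + O(1/n).
Expand 22n ln(22n) = 22n (ln n + ln 22) = 22n ln n + 22n ln 22.
Subtract 13n ln n: leading term is (22 − 13) n ln n = 9 n ln n. The next term is 22n ln 22 − 22n = 22(ln 22 − 1) n. Then the (1/2) ln(2π·22n) correction.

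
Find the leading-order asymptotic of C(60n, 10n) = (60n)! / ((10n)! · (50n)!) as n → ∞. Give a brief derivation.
C(60n, 10n) ~ (46656/3125)^(10n) · sqrt(3/(5π·10n))

Write N = 10n. Apply Stirling to each factorial:
  (6N)! ~ sqrt(2π·6N) · (6N/e)^(6N),
  N! ~ sqrt(2π N) · (N/e)^N,
  (5N)! ~ sqrt(2π·5N) · (5N/e)^(5N).
The exponential factors combine to (6N)^(6N) / (N^N · (5N)^(5N)) = 6^(6N)/5^(5N) = (6^6/5^5)^N = (46656/3125)^N.
The square-root prefactors combine to sqrt(2π·6N) / (sqrt(2π N)·sqrt(2π·5N)) = sqrt(6 / (2π·5·N)) = sqrt(3/(5π·10n)).
Substituting N = 10n: C(60n, 10n) ~ (46656/3125)^(10n) · sqrt(3/(5π·10n)).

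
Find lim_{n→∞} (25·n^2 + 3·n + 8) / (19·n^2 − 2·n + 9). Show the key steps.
lim = 25/19

For large n the leading n^2 terms dominate both numerator and denominator. Dividing top and bottom by n^2, every other term tends to 0, leaving 25/19.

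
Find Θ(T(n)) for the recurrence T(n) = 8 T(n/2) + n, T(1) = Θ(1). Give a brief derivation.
T(n) = Θ(n^3)

Master theorem: compare f(n) = n to n^(log_2 8) where log_2 8 = 3. Since 1 < log_2 8, we have f(n) = O(n^(log_2 8 − ε)) for some ε > 0 — Case 1. Hence T(n) = Θ(n^(log_2 8)) = Θ(n^3).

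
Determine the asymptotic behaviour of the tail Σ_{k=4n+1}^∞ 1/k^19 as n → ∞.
Σ_{k>4n} 1/k^19 ~ 1/(18 · (4n)^18)

Compare to the integral: ∫_{4n}^∞ x^(−19) dx = [−x^(−18)/18]_{4n}^∞ = 1/((19−1)·(4n)^18). Euler-Maclaurin then gives
  Σ_{k>4n} 1/k^19 = ∫_{4n}^∞ dx/x^19 − 1/(2·(4n)^19) + O(1/(4n)^20).
(Equivalently this is ζ(19) − Σ_{k≤4n} 1/k^19.)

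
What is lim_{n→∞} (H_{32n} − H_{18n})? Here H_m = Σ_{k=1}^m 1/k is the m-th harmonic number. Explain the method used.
lim = ln(32/18) = ln(16/9)

Euler-Maclaurin gives H_m = ln m + γ + 1/(2m) + O(1/m^2). The γ and O(1/m) terms cancel in the difference:
  H_{32n} − H_{18n} = ln(32n) − ln(18n) + O(1/n) = ln(32/18) + O(1/n).
Hence the limit is ln(32/18) = ln(16/9).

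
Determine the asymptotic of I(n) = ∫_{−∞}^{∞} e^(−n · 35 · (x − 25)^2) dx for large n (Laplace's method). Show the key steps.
I(n) = sqrt(π/(35n))

Here φ(x) = 35 · (x − 25)^2 has its unique minimum at x* = 25 with φ(x*) = 0 and φ''(x*) = 70. Laplace's method gives
  I(n) ~ e^(−n φ(x*)) · sqrt(2π / (n · φ''(x*))) = sqrt(2π / (70n)) = sqrt(π/(35n)).
This is exact: substituting u = (x − 25)·sqrt(35n) gives I(n) = (1/sqrt(35n)) ∫_{−∞}^{∞} e^(−u^2) du = sqrt(π/(35n)).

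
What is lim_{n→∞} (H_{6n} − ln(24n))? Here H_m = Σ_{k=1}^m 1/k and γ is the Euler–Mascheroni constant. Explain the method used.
lim = −ln 4 + γ

By Euler-Maclaurin, H_m = ln m + γ + O(1/m). So
  H_{6n} − ln(24n) = ln(6n) + γ − ln(24n) + O(1/n)
                       = ln(6/24) + γ + O(1/n).
Hence the limit is ln(6/24) + γ (= −ln 4).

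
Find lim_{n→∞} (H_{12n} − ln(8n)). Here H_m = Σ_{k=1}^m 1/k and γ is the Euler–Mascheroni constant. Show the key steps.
lim = ln(3/2) + γ

By Euler-Maclaurin, H_m = ln m + γ + O(1/m). So
  H_{12n} − ln(8n) = ln(12n) + γ − ln(8n) + O(1/n)
                       = ln(12/8) + γ + O(1/n).
Hence the limit is ln(12/8) + γ (= ln(3/2)).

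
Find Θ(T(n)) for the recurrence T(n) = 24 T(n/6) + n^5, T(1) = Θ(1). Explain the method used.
T(n) = Θ(n^5)

log_6 24 ≈ 1.774. f(n) = n^5 dominates n^(log_6 24) since 5 > 1.774, and the regularity condition a·f(n/b) = 24·(n/6)^5 = (24/7776)·n^5 ≤ c·f(n) holds with c = 24/7776 ≈ 0.00309 < 1. So this is Case 3: T(n) = Θ(f(n)) = Θ(n^5).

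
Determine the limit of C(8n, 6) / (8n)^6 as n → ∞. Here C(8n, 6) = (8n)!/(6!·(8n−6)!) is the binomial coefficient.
lim = 1/6! = 1/720

With N = 8n → ∞: C(N, 6) / N^6 = [N(N−1)…(N−5)] / (6! · N^6) = (1/6!) · 1 · (1 − 1/(8n)) · … · (1 − 5/(8n)). Each factor → 1 as N → ∞, so the limit is 1/6! = 1/720.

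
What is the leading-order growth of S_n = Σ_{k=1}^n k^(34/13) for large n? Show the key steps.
S_n ~ (13/47) · n^(47/13)

Integral comparison: Σ_{k=1}^n k^(34/13) = ∫_0^n x^(34/13) dx + O(n^(34/13)). The integral is n^(1 + 34/13) / (1 + 34/13) = n^((34+13)/13) / ((34+13)/13) = (13/47) · n^(47/13).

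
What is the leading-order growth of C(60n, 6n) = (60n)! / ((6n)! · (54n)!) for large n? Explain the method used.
C(60n, 6n) ~ (10000000000/387420489)^(6n) · sqrt(5/(9π·6n))

Write N = 6n. Apply Stirling to each factorial:
  (10N)! ~ sqrt(2π·10N) · (10N/e)^(10N),
  N! ~ sqrt(2π N) · (N/e)^N,
  (9N)! ~ sqrt(2π·9N) · (9N/e)^(9N).
The exponential factors combine to (10N)^(10N) / (N^N · (9N)^(9N)) = 10^(10N)/9^(9N) = (10^10/9^9)^N = (10000000000/387420489)^N.
The square-root prefactors combine to sqrt(2π·10N) / (sqrt(2π N)·sqrt(2π·9N)) = sqrt(10 / (2π·9·N)) = sqrt(5/(9π·6n)).
Substituting N = 6n: C(60n, 6n) ~ (10000000000/387420489)^(6n) · sqrt(5/(9π·6n)).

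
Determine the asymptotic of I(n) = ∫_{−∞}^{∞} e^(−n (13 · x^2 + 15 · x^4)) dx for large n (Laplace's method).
I(n) ~ sqrt(π/(13n))

φ(x) = 13 · x^2 + 15 · x^4 has its unique global minimum at x* = 0 (since φ'(x) = 26x + 60x^3 = 0 only at x = 0 for real x with both coefficients positive, and φ → ∞ as |x| → ∞). At x* = 0, φ(0) = 0 and φ''(0) = 26. Laplace's method then gives
  I(n) ~ sqrt(2π / (n · φ''(0))) · e^(−n φ(0)) = sqrt(2π / (26n)) = sqrt(π/(13n)).
The 15 · x^4 term contributes only at subleading order (an O(1/n) relative correction).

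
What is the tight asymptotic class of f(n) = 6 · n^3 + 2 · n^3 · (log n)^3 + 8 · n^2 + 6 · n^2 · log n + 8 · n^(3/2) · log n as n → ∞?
f(n) ∈ Θ(n^3 · (log n)^3)

Compare the terms by growth order. For large n, n^a · (log n)^b dominates n^a' · (log n)^b' iff a > a', or (a = a' and b > b'). Ranking the 5 terms shows the dominant one is 2 · n^3 · (log n)^3. Hence f(n) ∈ Θ(n^3 · (log n)^3).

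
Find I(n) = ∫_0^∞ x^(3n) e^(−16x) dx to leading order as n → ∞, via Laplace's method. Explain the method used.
I(n) ~ (sqrt(2π·3n) / 16) · (3n/(16e))^(3n)

Write the integrand as exp(3n ln x − 16x) and set f(x) = 3n ln x − 16x. Then f'(x) = 3n/x − 16 = 0 at x* = 3n/16, and f''(x*) = −3n/x*^2 = −16^2/(3n). Laplace's method (interior maximum) gives
  I(n) ~ e^(f(x*)) · sqrt(2π / |f''(x*)|)
        = exp(3n ln(3n/16) − 3n) · sqrt(2π · 3n / 16^2)
        = (3n/16)^(3n) e^(−3n) · sqrt(2π·3n) / 16
        = (sqrt(2π·3n) / 16) · (3n/(16e))^(3n).
This matches Γ(3n+1)/16^(3n+1) with Stirling applied to Γ.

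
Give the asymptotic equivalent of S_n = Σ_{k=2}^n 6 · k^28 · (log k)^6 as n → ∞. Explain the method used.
S_n ~ 6 · n^29 · (log n)^6 / 29

By integral comparison, S_n = ∫_1^n 6 · x^28 · (log x)^6 dx + O(n^28 · (log n)^6). For the integral, the leading term of ∫_1^n x^28 (log x)^6 dx is n^29/29 · (log n)^6 (by repeated integration by parts; each step lowers the log-exponent and produces a relatively O(1/log n) correction). Hence S_n ~ 6 · n^29 · (log n)^6 / 29.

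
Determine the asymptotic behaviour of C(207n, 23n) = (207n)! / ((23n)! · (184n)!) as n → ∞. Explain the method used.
C(207n, 23n) ~ (387420489/16777216)^(23n) · sqrt(9/(16π·23n))

Write N = 23n. Apply Stirling to each factorial:
  (9N)! ~ sqrt(2π·9N) · (9N/e)^(9N),
  N! ~ sqrt(2π N) · (N/e)^N,
  (8N)! ~ sqrt(2π·8N) · (8N/e)^(8N).
The exponential factors combine to (9N)^(9N) / (N^N · (8N)^(8N)) = 9^(9N)/8^(8N) = (9^9/8^8)^N = (387420489/16777216)^N.
The square-root prefactors combine to sqrt(2π·9N) / (sqrt(2π N)·sqrt(2π·8N)) = sqrt(9 / (2π·8·N)) = sqrt(9/(16π·23n)).
Substituting N = 23n: C(207n, 23n) ~ (387420489/16777216)^(23n) · sqrt(9/(16π·23n)).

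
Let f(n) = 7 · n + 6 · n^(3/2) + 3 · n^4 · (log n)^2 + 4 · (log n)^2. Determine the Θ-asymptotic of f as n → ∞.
f(n) ∈ Θ(n^4 · (log n)^2)

Compare the terms by growth order. For large n, n^a · (log n)^b dominates n^a' · (log n)^b' iff a > a', or (a = a' and b > b'). Ranking the 4 terms shows the dominant one is 3 · n^4 · (log n)^2. Hence f(n) ∈ Θ(n^4 · (log n)^2).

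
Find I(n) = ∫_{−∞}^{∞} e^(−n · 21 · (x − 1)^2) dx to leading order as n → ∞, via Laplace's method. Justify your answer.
I(n) = sqrt(π/(21n))

Here φ(x) = 21 · (x − 1)^2 has its unique minimum at x* = 1 with φ(x*) = 0 and φ''(x*) = 42. Laplace's method gives
  I(n) ~ e^(−n φ(x*)) · sqrt(2π / (n · φ''(x*))) = sqrt(2π / (42n)) = sqrt(π/(21n)).
This is exact: substituting u = (x − 1)·sqrt(21n) gives I(n) = (1/sqrt(21n)) ∫_{−∞}^{∞} e^(−u^2) du = sqrt(π/(21n)).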